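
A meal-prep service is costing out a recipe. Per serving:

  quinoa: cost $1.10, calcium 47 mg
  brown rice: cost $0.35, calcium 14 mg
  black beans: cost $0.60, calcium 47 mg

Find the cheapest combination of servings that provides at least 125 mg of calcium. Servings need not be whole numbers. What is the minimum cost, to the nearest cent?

$1.60

Cost per mg of calcium: black beans $0.0128, quinoa $0.0234, brown rice $0.0250.
With no serving limits, use only black beans: 125 mg / 47 mg = 2.66 servings × $0.60 = $1.60.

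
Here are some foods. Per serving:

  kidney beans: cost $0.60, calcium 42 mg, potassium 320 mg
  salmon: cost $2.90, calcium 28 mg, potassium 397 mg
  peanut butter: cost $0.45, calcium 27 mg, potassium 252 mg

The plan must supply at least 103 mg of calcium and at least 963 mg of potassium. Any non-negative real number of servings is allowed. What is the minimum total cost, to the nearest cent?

$1.72

Check every corner: each single food scaled to meet both minima, and each pair solved so both constraints bind.
kidney beans only: max(103/42, 963/320) = 3.009 servings → $1.81.
salmon only: max(103/28, 963/397) = 3.679 servings → $10.67.
peanut butter only: max(103/27, 963/252) = 3.821 servings → $1.72.
kidney beans + salmon with both tight: 1.805 servings and 0.9704 servings → $3.90.
kidney beans + peanut butter: intersection lies outside the first quadrant.
salmon + peanut butter with both tight: 0.01229 servings and 3.802 servings → $1.75.
So the least-cost plan costs $1.72.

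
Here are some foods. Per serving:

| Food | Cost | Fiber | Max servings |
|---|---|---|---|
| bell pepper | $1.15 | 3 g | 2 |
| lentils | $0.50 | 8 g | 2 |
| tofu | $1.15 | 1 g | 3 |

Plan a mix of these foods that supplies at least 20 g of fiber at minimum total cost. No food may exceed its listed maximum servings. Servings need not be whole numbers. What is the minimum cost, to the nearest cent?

$2.53

Cost per g of fiber: lentils $0.0625, bell pepper $0.3833, tofu $1.1500.
Take 2 servings of lentils: +16.0 g fiber for $1.00 (total $1.00, still need 4.0 g).
Take 1.333 servings of bell pepper: +4.0 g fiber for $1.53 (total $2.53, still need 0.0 g).
Greedy by cheapest-per-g is optimal for a single linear constraint, so the minimum cost is $2.53.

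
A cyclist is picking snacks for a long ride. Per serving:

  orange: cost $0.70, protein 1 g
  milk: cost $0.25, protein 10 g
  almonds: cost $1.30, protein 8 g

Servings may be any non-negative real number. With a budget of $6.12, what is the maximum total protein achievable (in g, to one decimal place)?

244.8 g

Protein per dollar: milk 40, almonds 6.154, orange 1.429.
With no serving limits, spend the whole cost allowance on milk: $6.12 / $0.25 × 10 g = 244.8 g.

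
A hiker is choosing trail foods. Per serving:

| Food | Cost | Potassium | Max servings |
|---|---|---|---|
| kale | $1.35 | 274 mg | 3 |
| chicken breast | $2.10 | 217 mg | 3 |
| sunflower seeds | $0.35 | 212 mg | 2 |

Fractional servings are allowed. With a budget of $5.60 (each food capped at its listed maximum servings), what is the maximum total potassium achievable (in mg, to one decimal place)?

Potassium per dollar: sunflower seeds 605.7, kale 203, chicken breast 103.3.
Take 2 servings of sunflower seeds: spends $0.70, +424.0 mg potassium (running total 424.0 mg).
Take 3 servings of kale: spends $4.05, +822.0 mg potassium (running total 1246.0 mg).
Take 0.4048 servings of chicken breast: spends $0.85, +87.8 mg potassium (running total 1333.8 mg).
Greedy by best ratio exhausts the cost allowance optimally: 1333.8 mg.

1333.8 mg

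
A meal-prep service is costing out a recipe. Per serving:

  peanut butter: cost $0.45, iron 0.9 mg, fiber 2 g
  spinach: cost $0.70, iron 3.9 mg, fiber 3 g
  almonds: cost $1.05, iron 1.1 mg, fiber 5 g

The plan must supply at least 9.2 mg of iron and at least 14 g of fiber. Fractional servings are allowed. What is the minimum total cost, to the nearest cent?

$3.07

Compare the cost at each extreme point of the feasible region.
peanut butter only: max(9.2/0.9, 14/2) = 10.22 servings → $4.60.
spinach only: max(9.2/3.9, 14/3) = 4.667 servings → $3.27.
almonds only: max(9.2/1.1, 14/5) = 8.364 servings → $8.78.
peanut butter + spinach with both tight: 5.294 servings and 1.137 servings → $3.18.
peanut butter + almonds: the both-tight solution has a negative serving — not a feasible corner.
spinach + almonds with both tight: 1.889 servings and 1.667 servings → $3.07.
The minimum over all feasible corners is $3.07.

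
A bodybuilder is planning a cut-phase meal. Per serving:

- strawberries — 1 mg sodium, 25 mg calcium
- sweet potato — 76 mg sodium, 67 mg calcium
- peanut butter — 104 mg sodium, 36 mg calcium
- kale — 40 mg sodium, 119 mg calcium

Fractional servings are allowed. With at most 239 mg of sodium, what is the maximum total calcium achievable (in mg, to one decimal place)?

5975.0 mg

Calcium per mg sodium: strawberries 25, kale 2.975, sweet potato 0.8816, peanut butter 0.3462.
With no serving limits, spend the whole sodium allowance on strawberries: 239 mg / 1 mg × 25 mg = 5975.0 mg.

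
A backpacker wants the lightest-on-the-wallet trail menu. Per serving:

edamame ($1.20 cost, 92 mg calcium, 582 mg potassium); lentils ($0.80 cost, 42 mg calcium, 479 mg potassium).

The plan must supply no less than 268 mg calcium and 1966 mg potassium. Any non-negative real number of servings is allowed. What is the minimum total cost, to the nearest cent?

$3.82

This is a tiny linear program; its minimum lies at a vertex of the feasible set. List the vertices and price them.
edamame only: max(268/92, 1966/582) = 3.378 servings → $4.05.
lentils only: max(268/42, 1966/479) = 6.381 servings → $5.10.
edamame + lentils with both tight: 2.334 servings and 1.269 servings → $3.82.
The minimum over all feasible corners is $3.82.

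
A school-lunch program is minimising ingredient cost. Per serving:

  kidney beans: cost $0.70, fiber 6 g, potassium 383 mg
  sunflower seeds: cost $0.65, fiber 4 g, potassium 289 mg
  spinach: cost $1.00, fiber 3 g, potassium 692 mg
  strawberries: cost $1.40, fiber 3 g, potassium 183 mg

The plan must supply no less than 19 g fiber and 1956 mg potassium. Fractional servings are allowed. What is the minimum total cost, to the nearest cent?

Check every corner: each single food scaled to meet both minima, and each pair solved so both constraints bind.
kidney beans only: max(19/6, 1956/383) = 5.107 servings → $3.57.
sunflower seeds only: max(19/4, 1956/289) = 6.768 servings → $4.40.
spinach only: max(19/3, 1956/692) = 6.333 servings → $6.33.
strawberries only: max(19/3, 1956/183) = 10.69 servings → $14.96.
kidney beans + sunflower seeds: the both-tight solution has a negative serving — not a feasible corner.
kidney beans + spinach with both tight: 2.424 servings and 1.485 servings → $3.18.
kidney beans + strawberries: intersection lies outside the first quadrant.
sunflower seeds + spinach with both tight: 3.83 servings and 1.227 servings → $3.72.
sunflower seeds + strawberries with both targets exact would need a negative amount; discard.
spinach + strawberries with both tight: 1.566 servings and 4.768 servings → $8.24.
Cheapest feasible corner: $3.18.

$3.18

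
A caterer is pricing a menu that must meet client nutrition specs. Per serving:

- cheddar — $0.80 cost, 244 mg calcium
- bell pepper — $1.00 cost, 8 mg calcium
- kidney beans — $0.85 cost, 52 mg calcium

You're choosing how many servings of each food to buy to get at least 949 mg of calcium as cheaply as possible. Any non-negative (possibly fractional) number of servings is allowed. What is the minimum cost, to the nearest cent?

$3.11

Cost per mg of calcium: cheddar $0.0033, kidney beans $0.0163, bell pepper $0.1250.
With no serving limits, use only cheddar: 949 mg / 244 mg = 3.889 servings × $0.80 = $3.11.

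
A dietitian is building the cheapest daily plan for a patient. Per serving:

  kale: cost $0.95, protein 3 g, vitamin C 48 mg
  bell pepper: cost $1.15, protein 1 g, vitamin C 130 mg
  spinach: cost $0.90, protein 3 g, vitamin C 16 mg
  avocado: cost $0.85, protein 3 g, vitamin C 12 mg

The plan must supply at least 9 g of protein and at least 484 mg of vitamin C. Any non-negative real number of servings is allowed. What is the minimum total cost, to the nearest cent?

kale only: max(9/3, 484/48) = 10.08 servings → $9.58.
bell pepper only: max(9/1, 484/130) = 9 servings → $10.35.
spinach only: max(9/3, 484/16) = 30.25 servings → $27.23.
avocado only: max(9/3, 484/12) = 40.33 servings → $34.28.
kale + bell pepper with both tight: 2.006 servings and 2.982 servings → $5.34.
kale + spinach: the both-tight solution has a negative serving — not a feasible corner.
kale + avocado: the both-tight solution has a negative serving — not a feasible corner.
bell pepper + spinach with both tight: 3.497 servings and 1.834 servings → $5.67.
bell pepper + avocado with both tight: 3.556 servings and 1.815 servings → $5.63.
spinach + avocado with both targets exact would need a negative amount; discard.
So the least-cost plan costs $5.34.

$5.34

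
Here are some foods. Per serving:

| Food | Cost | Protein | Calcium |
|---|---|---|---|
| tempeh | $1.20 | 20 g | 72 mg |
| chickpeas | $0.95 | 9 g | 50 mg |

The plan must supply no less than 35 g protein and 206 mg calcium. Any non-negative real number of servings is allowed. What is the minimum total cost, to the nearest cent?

$3.43

With two linear requirements the optimum uses one or two foods; enumerate the corners.
tempeh only: max(35/20, 206/72) = 2.861 servings → $3.43.
chickpeas only: max(35/9, 206/50) = 4.12 servings → $3.91.
tempeh + chickpeas with both targets exact would need a negative amount; discard.
The minimum over all feasible corners is $3.43.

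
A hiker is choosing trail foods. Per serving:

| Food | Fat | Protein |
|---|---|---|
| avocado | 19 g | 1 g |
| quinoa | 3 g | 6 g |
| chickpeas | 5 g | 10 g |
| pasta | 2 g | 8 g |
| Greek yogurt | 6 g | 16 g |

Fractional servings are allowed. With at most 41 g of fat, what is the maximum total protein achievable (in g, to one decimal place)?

164.0 g

Protein per g fat: pasta 4, Greek yogurt 2.667, quinoa 2, chickpeas 2, avocado 0.05263.
With no serving limits, spend the whole fat allowance on pasta: 41 g / 2 g × 8 g = 164.0 g.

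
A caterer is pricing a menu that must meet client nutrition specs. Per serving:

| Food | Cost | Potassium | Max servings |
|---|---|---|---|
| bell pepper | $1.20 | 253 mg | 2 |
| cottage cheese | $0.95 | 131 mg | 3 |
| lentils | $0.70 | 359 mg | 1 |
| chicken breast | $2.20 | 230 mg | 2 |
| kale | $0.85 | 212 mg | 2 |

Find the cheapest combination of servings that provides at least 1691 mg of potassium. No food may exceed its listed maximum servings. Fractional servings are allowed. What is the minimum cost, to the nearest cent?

Cost per mg of potassium: lentils $0.0019, kale $0.0040, bell pepper $0.0047, cottage cheese $0.0073, chicken breast $0.0096.
Take 1 serving of lentils: +359.0 mg potassium for $0.70 (total $0.70, still need 1332.0 mg).
Take 2 servings of kale: +424.0 mg potassium for $1.70 (total $2.40, still need 908.0 mg).
Take 2 servings of bell pepper: +506.0 mg potassium for $2.40 (total $4.80, still need 402.0 mg).
Take 3 servings of cottage cheese: +393.0 mg potassium for $2.85 (total $7.65, still need 9.0 mg).
Take 0.03913 servings of chicken breast: +9.0 mg potassium for $0.09 (total $7.74, still need 0.0 mg).
Greedy by cheapest-per-mg is optimal for a single linear constraint, so the minimum cost is $7.74.

$7.74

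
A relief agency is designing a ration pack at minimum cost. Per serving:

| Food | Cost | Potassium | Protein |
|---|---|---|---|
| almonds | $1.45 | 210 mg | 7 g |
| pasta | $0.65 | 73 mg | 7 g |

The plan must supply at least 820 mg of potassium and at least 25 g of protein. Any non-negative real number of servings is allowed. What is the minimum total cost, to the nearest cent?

almonds only: max(820/210, 25/7) = 3.905 servings → $5.66.
pasta only: max(820/73, 25/7) = 11.23 servings → $7.30.
almonds + pasta with both targets exact would need a negative amount; discard.
Cheapest feasible corner: $5.66.

$5.66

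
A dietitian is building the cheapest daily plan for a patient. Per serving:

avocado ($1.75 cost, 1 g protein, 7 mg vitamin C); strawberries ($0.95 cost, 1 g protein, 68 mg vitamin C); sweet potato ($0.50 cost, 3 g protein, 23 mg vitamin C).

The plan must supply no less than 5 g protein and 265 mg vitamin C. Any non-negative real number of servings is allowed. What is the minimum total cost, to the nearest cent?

$3.78

An LP optimum is at a vertex; with two nutrient constraints at most two foods are used. Check each candidate.
avocado only: max(5/1, 265/7) = 37.86 servings → $66.25.
strawberries only: max(5/1, 265/68) = 5 servings → $4.75.
sweet potato only: max(5/3, 265/23) = 11.52 servings → $5.76.
avocado + strawberries with both tight: 1.23 servings and 3.77 servings → $5.73.
avocado + sweet potato: the both-tight solution has a negative serving — not a feasible corner.
strawberries + sweet potato with both tight: 3.757 servings and 0.4144 servings → $3.78.
Cheapest feasible corner: $3.78.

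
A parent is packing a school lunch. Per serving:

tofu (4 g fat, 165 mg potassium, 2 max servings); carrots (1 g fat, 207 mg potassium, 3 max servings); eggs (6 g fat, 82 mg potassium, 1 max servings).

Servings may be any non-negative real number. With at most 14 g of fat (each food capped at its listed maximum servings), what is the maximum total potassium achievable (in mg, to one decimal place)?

Potassium per g fat: carrots 207, tofu 41.25, eggs 13.67.
Take 3 servings of carrots: uses 3 g fat, +621.0 mg potassium (running total 621.0 mg).
Take 2 servings of tofu: uses 8 g fat, +330.0 mg potassium (running total 951.0 mg).
Take 0.5 servings of eggs: uses 3 g fat, +41.0 mg potassium (running total 992.0 mg).
Greedy by best ratio exhausts the fat allowance optimally: 992.0 mg.

992.0 mg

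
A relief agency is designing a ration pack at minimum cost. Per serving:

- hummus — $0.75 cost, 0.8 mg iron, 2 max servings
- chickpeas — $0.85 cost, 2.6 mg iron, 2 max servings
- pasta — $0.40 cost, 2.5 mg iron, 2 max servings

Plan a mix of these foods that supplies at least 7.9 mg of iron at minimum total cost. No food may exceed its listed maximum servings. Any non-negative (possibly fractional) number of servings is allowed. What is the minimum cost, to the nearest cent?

$1.75

Cost per mg of iron: pasta $0.1600, chickpeas $0.3269, hummus $0.9375.
Take 2 servings of pasta: +5.0 mg iron for $0.80 (total $0.80, still need 2.9 mg).
Take 1.115 servings of chickpeas: +2.9 mg iron for $0.95 (total $1.75, still need 0.0 mg).
Greedy by cheapest-per-mg is optimal for a single linear constraint, so the minimum cost is $1.75.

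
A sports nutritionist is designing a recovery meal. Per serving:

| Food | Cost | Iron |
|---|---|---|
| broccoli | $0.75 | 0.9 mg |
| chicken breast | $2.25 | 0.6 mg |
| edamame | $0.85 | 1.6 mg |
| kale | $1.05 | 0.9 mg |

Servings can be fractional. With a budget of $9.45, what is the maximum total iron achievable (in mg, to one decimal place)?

17.8 mg

Iron per dollar: edamame 1.882, broccoli 1.2, kale 0.8571, chicken breast 0.2667.
With no serving limits, spend the whole cost allowance on edamame: $9.45 / $0.85 × 1.6 mg = 17.8 mg.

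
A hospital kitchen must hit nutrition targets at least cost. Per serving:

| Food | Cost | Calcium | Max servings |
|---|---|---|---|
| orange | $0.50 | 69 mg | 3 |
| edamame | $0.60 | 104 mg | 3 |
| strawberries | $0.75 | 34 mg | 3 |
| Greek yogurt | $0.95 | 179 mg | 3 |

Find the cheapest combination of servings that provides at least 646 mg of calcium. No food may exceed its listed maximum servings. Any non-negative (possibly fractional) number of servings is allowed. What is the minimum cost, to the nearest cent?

Cost per mg of calcium: Greek yogurt $0.0053, edamame $0.0058, orange $0.0072, strawberries $0.0221.
Take 3 servings of Greek yogurt: +537.0 mg calcium for $2.85 (total $2.85, still need 109.0 mg).
Take 1.048 servings of edamame: +109.0 mg calcium for $0.63 (total $3.48, still need 0.0 mg).
Greedy by cheapest-per-mg is optimal for a single linear constraint, so the minimum cost is $3.48.

$3.48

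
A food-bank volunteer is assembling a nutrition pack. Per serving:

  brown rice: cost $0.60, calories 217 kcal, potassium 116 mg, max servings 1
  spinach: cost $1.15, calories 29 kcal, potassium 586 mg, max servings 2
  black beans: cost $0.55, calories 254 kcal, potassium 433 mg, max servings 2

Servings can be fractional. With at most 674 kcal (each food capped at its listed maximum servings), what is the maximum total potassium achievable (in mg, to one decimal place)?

2095.7 mg

Potassium per kcal: spinach 20.21, black beans 1.705, brown rice 0.5346.
Take 2 servings of spinach: uses 58 kcal, +1172.0 mg potassium (running total 1172.0 mg).
Take 2 servings of black beans: uses 508 kcal, +866.0 mg potassium (running total 2038.0 mg).
Take 0.4977 servings of brown rice: uses 108 kcal, +57.7 mg potassium (running total 2095.7 mg).
Greedy by best ratio exhausts the calories allowance optimally: 2095.7 mg.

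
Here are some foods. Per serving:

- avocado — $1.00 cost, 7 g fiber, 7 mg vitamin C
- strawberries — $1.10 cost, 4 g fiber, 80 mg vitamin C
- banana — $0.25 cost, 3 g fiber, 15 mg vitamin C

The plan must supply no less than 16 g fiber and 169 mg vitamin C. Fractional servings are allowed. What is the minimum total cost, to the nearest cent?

Two binding constraints pin down two serving amounts, so the optimal mix uses at most two foods. The candidates are each food alone (scaled to the tighter of fiber/vitamin C) and each pair with both constraints tight.
avocado only: max(16/7, 169/7) = 24.14 servings → $24.14.
strawberries only: max(16/4, 169/80) = 4 servings → $4.40.
banana only: max(16/3, 169/15) = 11.27 servings → $2.82.
avocado + strawberries with both tight: 1.135 servings and 2.013 servings → $3.35.
avocado + banana with both targets exact would need a negative amount; discard.
strawberries + banana with both tight: 1.483 servings and 3.356 servings → $2.47.
Cheapest feasible corner: $2.47.

$2.47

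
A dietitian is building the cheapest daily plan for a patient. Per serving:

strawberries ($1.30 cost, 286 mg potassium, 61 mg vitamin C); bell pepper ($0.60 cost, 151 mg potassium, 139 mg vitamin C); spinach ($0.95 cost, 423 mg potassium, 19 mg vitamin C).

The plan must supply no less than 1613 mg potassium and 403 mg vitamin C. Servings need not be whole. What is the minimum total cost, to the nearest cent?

$4.27

A basic optimal solution has at most two foods positive. Try each food alone and each pair with both targets met exactly.
strawberries only: max(1613/286, 403/61) = 6.607 servings → $8.59.
bell pepper only: max(1613/151, 403/139) = 10.68 servings → $6.41.
spinach only: max(1613/423, 403/19) = 21.21 servings → $20.15.
strawberries + bell pepper with both tight: 5.348 servings and 0.5522 servings → $7.28.
strawberries + spinach: the both-tight solution has a negative serving — not a feasible corner.
bell pepper + spinach with both tight: 2.5 servings and 2.921 servings → $4.27.
So the least-cost plan costs $4.27.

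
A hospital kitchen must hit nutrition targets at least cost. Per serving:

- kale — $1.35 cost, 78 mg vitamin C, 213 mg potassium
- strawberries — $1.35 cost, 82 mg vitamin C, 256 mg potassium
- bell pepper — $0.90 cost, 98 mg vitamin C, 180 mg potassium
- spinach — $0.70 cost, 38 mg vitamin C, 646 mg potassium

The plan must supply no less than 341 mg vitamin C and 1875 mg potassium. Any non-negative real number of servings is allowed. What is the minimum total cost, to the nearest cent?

$3.89

An LP optimum is at a vertex; with two nutrient constraints at most two foods are used. Check each candidate.
kale only: max(341/78, 1875/213) = 8.803 servings → $11.88.
strawberries only: max(341/82, 1875/256) = 7.324 servings → $9.89.
bell pepper only: max(341/98, 1875/180) = 10.42 servings → $9.38.
spinach only: max(341/38, 1875/646) = 8.974 servings → $6.28.
kale + strawberries: the both-tight solution has a negative serving — not a feasible corner.
kale + bell pepper: the both-tight solution has a negative serving — not a feasible corner.
kale + spinach with both tight: 3.524 servings and 1.741 servings → $5.98.
strawberries + bell pepper: intersection lies outside the first quadrant.
strawberries + spinach with both tight: 3.446 servings and 1.537 servings → $5.73.
bell pepper + spinach with both tight: 2.639 servings and 2.167 servings → $3.89.
Cheapest feasible corner: $3.89.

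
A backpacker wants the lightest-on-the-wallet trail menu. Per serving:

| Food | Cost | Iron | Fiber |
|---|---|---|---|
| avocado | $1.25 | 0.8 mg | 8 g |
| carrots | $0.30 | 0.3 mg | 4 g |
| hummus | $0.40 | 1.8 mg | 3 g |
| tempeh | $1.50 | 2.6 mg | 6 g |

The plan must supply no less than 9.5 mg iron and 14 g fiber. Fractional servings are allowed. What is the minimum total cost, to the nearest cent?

$2.11

At the optimum either one food covers both requirements or two foods hit both targets exactly; no other combination can be cheaper.
avocado only: max(9.5/0.8, 14/8) = 11.88 servings → $14.84.
carrots only: max(9.5/0.3, 14/4) = 31.67 servings → $9.50.
hummus only: max(9.5/1.8, 14/3) = 5.278 servings → $2.11.
tempeh only: max(9.5/2.6, 14/6) = 3.654 servings → $5.48.
avocado + carrots with both targets exact would need a negative amount; discard.
avocado + hummus: intersection lies outside the first quadrant.
avocado + tempeh: the both-tight solution has a negative serving — not a feasible corner.
carrots + hummus: the both-tight solution has a negative serving — not a feasible corner.
carrots + tempeh: the both-tight solution has a negative serving — not a feasible corner.
hummus + tempeh with both targets exact would need a negative amount; discard.
Cheapest feasible corner: $2.11.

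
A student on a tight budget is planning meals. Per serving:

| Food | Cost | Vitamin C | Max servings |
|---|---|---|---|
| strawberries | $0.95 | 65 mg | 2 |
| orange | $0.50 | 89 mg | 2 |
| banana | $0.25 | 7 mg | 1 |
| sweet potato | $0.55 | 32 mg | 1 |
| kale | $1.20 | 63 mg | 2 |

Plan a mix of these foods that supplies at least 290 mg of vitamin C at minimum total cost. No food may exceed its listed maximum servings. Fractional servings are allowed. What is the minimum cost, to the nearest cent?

$2.64

Cost per mg of vitamin C: orange $0.0056, strawberries $0.0146, sweet potato $0.0172, kale $0.0190, banana $0.0357.
Take 2 servings of orange: +178.0 mg vitamin C for $1.00 (total $1.00, still need 112.0 mg).
Take 1.723 servings of strawberries: +112.0 mg vitamin C for $1.64 (total $2.64, still need 0.0 mg).
Greedy by cheapest-per-mg is optimal for a single linear constraint, so the minimum cost is $2.64.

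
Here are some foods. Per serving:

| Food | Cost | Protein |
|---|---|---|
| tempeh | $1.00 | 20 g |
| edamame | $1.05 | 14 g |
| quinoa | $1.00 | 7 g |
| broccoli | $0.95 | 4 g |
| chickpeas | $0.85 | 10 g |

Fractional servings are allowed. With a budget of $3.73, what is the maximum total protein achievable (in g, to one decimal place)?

74.6 g

Protein per dollar: tempeh 20, edamame 13.33, chickpeas 11.76, quinoa 7, broccoli 4.211.
With no serving limits, spend the whole cost allowance on tempeh: $3.73 / $1.00 × 20 g = 74.6 g.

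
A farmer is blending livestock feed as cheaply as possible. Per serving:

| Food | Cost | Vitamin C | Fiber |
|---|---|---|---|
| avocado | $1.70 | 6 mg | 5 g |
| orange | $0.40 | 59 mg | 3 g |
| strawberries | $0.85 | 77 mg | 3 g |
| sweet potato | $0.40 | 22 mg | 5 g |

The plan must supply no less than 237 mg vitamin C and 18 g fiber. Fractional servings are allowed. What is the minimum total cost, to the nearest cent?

$1.99

This is a tiny linear program; its minimum lies at a vertex of the feasible set. List the vertices and price them.
avocado only: max(237/6, 18/5) = 39.5 servings → $67.15.
orange only: max(237/59, 18/3) = 6 servings → $2.40.
strawberries only: max(237/77, 18/3) = 6 servings → $5.10.
sweet potato only: max(237/22, 18/5) = 10.77 servings → $4.31.
avocado + orange with both tight: 1.267 servings and 3.888 servings → $3.71.
avocado + strawberries with both tight: 1.839 servings and 2.935 servings → $5.62.
avocado + sweet potato: intersection lies outside the first quadrant.
orange + strawberries: intersection lies outside the first quadrant.
orange + sweet potato with both tight: 3.445 servings and 1.533 servings → $1.99.
strawberries + sweet potato with both tight: 2.473 servings and 2.116 servings → $2.95.
The minimum over all feasible corners is $1.99.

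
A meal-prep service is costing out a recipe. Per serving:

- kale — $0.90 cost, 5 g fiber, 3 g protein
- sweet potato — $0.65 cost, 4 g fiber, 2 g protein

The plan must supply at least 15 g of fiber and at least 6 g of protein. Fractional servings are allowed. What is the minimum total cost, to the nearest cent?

Check every corner: each single food scaled to meet both minima, and each pair solved so both constraints bind.
kale only: max(15/5, 6/3) = 3 servings → $2.70.
sweet potato only: max(15/4, 6/2) = 3.75 servings → $2.44.
kale + sweet potato with both targets exact would need a negative amount; discard.
So the least-cost plan costs $2.44.

$2.44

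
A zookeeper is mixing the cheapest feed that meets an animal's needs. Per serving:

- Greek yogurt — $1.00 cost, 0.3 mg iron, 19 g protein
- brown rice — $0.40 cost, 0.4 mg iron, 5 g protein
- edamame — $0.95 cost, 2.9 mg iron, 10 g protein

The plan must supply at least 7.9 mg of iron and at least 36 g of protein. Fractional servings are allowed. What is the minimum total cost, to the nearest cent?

This is a tiny linear program; its minimum lies at a vertex of the feasible set. List the vertices and price them.
Greek yogurt only: max(7.9/0.3, 36/19) = 26.33 servings → $26.33.
brown rice only: max(7.9/0.4, 36/5) = 19.75 servings → $7.90.
edamame only: max(7.9/2.9, 36/10) = 3.6 servings → $3.42.
Greek yogurt + brown rice: the both-tight solution has a negative serving — not a feasible corner.
Greek yogurt + edamame with both tight: 0.4875 servings and 2.674 servings → $3.03.
brown rice + edamame with both tight: 2.419 servings and 2.39 servings → $3.24.
Cheapest feasible corner: $3.03.

$3.03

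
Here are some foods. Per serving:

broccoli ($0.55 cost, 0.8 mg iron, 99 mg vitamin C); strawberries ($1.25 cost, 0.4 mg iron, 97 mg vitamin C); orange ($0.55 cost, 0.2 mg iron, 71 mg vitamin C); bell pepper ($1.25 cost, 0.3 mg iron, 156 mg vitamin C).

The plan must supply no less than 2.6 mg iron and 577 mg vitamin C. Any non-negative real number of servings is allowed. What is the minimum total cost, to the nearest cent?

$3.21

Check every corner: each single food scaled to meet both minima, and each pair solved so both constraints bind.
broccoli only: max(2.6/0.8, 577/99) = 5.828 servings → $3.21.
strawberries only: max(2.6/0.4, 577/97) = 6.5 servings → $8.12.
orange only: max(2.6/0.2, 577/71) = 13 servings → $7.15.
bell pepper only: max(2.6/0.3, 577/156) = 8.667 servings → $10.83.
broccoli + strawberries with both tight: 0.5632 servings and 5.374 servings → $7.03.
broccoli + orange with both tight: 1.87 servings and 5.519 servings → $4.06.
broccoli + bell pepper with both tight: 2.445 servings and 2.147 servings → $4.03.
strawberries + orange: intersection lies outside the first quadrant.
strawberries + bell pepper with both targets exact would need a negative amount; discard.
orange + bell pepper: intersection lies outside the first quadrant.
The minimum over all feasible corners is $3.21.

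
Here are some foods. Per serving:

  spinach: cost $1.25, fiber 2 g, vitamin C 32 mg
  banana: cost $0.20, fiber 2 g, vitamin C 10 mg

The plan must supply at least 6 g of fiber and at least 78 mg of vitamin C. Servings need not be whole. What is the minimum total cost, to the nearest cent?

spinach only: max(6/2, 78/32) = 3 servings → $3.75.
banana only: max(6/2, 78/10) = 7.8 servings → $1.56.
spinach + banana with both tight: 2.182 servings and 0.8182 servings → $2.89.
The minimum over all feasible corners is $1.56.

$1.56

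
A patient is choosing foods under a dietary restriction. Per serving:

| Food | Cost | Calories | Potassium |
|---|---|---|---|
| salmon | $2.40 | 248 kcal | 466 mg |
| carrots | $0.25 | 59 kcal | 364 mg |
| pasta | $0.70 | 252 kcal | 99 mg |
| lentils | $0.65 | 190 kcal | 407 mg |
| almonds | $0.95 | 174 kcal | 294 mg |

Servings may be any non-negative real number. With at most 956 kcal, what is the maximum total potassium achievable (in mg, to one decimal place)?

5898.0 mg

Potassium per kcal: carrots 6.169, lentils 2.142, salmon 1.879, almonds 1.69, pasta 0.3929.
With no serving limits, spend the whole calories allowance on carrots: 956 kcal / 59 kcal × 364 mg = 5898.0 mg.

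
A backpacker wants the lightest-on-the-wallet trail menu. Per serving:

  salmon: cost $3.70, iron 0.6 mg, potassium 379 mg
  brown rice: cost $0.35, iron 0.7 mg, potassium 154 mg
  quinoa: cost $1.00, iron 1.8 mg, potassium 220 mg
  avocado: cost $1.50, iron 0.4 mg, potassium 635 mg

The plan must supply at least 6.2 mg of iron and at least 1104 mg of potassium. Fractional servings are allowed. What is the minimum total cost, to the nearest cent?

salmon only: max(6.2/0.6, 1104/379) = 10.33 servings → $38.23.
brown rice only: max(6.2/0.7, 1104/154) = 8.857 servings → $3.10.
quinoa only: max(6.2/1.8, 1104/220) = 5.018 servings → $5.02.
avocado only: max(6.2/0.4, 1104/635) = 15.5 servings → $23.25.
salmon + brown rice: intersection lies outside the first quadrant.
salmon + quinoa with both tight: 1.133 servings and 3.067 servings → $7.26.
salmon + avocado with both targets exact would need a negative amount; discard.
brown rice + quinoa with both tight: 5.058 servings and 1.477 servings → $3.25.
brown rice + avocado with both targets exact would need a negative amount; discard.
quinoa + avocado with both tight: 3.313 servings and 0.5907 servings → $4.20.
Cheapest feasible corner: $3.10.

$3.10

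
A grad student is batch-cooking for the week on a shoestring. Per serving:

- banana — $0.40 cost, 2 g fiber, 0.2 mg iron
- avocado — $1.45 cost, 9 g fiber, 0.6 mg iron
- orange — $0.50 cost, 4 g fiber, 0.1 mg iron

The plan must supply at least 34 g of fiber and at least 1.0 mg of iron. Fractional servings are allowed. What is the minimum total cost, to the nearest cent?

$4.38

banana only: max(34/2, 1.0/0.2) = 17 servings → $6.80.
avocado only: max(34/9, 1.0/0.6) = 3.778 servings → $5.48.
orange only: max(34/4, 1.0/0.1) = 10 servings → $5.00.
banana + avocado with both targets exact would need a negative amount; discard.
banana + orange with both tight: 1 serving and 8 servings → $4.40.
avocado + orange with both tight: 0.4 servings and 7.6 servings → $4.38.
The minimum over all feasible corners is $4.38.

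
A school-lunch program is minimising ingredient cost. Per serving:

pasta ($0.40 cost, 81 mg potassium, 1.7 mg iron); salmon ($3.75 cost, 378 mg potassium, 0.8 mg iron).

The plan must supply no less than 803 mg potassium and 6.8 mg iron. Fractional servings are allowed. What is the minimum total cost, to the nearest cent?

$3.97

A basic optimal solution has at most two foods positive. Try each food alone and each pair with both targets met exactly.
pasta only: max(803/81, 6.8/1.7) = 9.914 servings → $3.97.
salmon only: max(803/378, 6.8/0.8) = 8.5 servings → $31.88.
pasta + salmon with both tight: 3.337 servings and 1.409 servings → $6.62.
Cheapest feasible corner: $3.97.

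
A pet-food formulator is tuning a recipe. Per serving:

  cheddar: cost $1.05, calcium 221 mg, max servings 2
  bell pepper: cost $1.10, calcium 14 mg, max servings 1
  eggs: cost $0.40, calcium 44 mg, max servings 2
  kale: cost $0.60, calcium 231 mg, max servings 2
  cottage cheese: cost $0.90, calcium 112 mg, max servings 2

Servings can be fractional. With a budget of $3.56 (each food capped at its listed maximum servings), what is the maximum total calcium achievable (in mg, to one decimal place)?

Calcium per dollar: kale 385, cheddar 210.5, cottage cheese 124.4, eggs 110, bell pepper 12.73.
Take 2 servings of kale: spends $1.20, +462.0 mg calcium (running total 462.0 mg).
Take 2 servings of cheddar: spends $2.10, +442.0 mg calcium (running total 904.0 mg).
Take 0.2889 servings of cottage cheese: spends $0.26, +32.4 mg calcium (running total 936.4 mg).
Greedy by best ratio exhausts the cost allowance optimally: 936.4 mg.

936.4 mg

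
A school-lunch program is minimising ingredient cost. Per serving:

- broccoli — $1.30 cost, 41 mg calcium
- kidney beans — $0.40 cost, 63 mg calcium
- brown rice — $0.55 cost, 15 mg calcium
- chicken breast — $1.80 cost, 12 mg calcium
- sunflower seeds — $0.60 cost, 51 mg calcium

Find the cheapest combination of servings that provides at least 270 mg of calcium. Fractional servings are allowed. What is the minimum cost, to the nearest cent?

$1.71

Cost per mg of calcium: kidney beans $0.0063, sunflower seeds $0.0118, broccoli $0.0317, brown rice $0.0367, chicken breast $0.1500.
With no serving limits, use only kidney beans: 270 mg / 63 mg = 4.286 servings × $0.40 = $1.71.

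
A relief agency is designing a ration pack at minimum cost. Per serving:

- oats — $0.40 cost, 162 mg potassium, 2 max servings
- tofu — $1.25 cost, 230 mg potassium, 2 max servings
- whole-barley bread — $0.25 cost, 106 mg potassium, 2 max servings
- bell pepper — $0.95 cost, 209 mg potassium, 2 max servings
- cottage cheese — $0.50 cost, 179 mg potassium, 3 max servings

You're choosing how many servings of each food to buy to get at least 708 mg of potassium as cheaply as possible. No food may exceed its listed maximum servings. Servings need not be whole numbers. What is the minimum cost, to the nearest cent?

$1.78

Cost per mg of potassium: whole-barley bread $0.0024, oats $0.0025, cottage cheese $0.0028, bell pepper $0.0045, tofu $0.0054.
Take 2 servings of whole-barley bread: +212.0 mg potassium for $0.50 (total $0.50, still need 496.0 mg).
Take 2 servings of oats: +324.0 mg potassium for $0.80 (total $1.30, still need 172.0 mg).
Take 0.9609 servings of cottage cheese: +172.0 mg potassium for $0.48 (total $1.78, still need 0.0 mg).
Greedy by cheapest-per-mg is optimal for a single linear constraint, so the minimum cost is $1.78.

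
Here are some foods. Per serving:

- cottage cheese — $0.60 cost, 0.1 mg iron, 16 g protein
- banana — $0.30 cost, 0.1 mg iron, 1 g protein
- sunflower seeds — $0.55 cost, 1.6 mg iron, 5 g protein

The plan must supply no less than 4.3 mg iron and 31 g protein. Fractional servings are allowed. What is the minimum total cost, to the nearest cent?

$2.11

Two binding constraints pin down two serving amounts, so the optimal mix uses at most two foods. The candidates are each food alone (scaled to the tighter of iron/protein) and each pair with both constraints tight.
cottage cheese only: max(4.3/0.1, 31/16) = 43 servings → $25.80.
banana only: max(4.3/0.1, 31/1) = 43 servings → $12.90.
sunflower seeds only: max(4.3/1.6, 31/5) = 6.2 servings → $3.41.
cottage cheese + banana with both targets exact would need a negative amount; discard.
cottage cheese + sunflower seeds with both tight: 1.12 servings and 2.618 servings → $2.11.
banana + sunflower seeds with both tight: 25.55 servings and 1.091 servings → $8.26.
Cheapest feasible corner: $2.11.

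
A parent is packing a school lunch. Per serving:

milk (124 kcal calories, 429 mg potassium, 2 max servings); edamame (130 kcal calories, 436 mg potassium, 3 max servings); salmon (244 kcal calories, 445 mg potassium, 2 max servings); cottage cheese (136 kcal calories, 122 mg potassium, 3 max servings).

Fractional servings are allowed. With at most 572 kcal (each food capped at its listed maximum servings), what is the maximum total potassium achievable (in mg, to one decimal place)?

Potassium per kcal: milk 3.46, edamame 3.354, salmon 1.824, cottage cheese 0.8971.
Take 2 servings of milk: uses 248 kcal, +858.0 mg potassium (running total 858.0 mg).
Take 2.492 servings of edamame: uses 324 kcal, +1086.6 mg potassium (running total 1944.6 mg).
Filling greedily by potassium-per-kcal is optimal for one linear limit, giving 1944.6 mg.

1944.6 mg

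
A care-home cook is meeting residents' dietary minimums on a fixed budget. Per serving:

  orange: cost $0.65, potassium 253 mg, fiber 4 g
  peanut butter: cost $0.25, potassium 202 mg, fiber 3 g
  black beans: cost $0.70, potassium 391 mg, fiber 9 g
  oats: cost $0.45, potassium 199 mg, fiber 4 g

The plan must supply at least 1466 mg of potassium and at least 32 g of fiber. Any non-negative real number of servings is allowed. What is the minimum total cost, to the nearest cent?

$2.51

A basic optimal solution has at most two foods positive. Try each food alone and each pair with both targets met exactly.
orange only: max(1466/253, 32/4) = 8 servings → $5.20.
peanut butter only: max(1466/202, 32/3) = 10.67 servings → $2.67.
black beans only: max(1466/391, 32/9) = 3.749 servings → $2.62.
oats only: max(1466/199, 32/4) = 8 servings → $3.60.
orange + peanut butter: the both-tight solution has a negative serving — not a feasible corner.
orange + black beans with both tight: 0.9565 servings and 3.13 servings → $2.81.
orange + oats: the both-tight solution has a negative serving — not a feasible corner.
peanut butter + black beans with both tight: 1.057 servings and 3.203 servings → $2.51.
peanut butter + oats: intersection lies outside the first quadrant.
black beans + oats with both tight: 2.22 servings and 3.004 servings → $2.91.
Cheapest feasible corner: $2.51.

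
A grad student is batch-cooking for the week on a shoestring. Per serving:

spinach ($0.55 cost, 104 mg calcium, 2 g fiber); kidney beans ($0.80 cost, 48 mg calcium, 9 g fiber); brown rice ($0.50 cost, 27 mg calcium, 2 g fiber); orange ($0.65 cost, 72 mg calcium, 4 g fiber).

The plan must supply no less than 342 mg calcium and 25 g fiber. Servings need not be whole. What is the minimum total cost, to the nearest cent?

$3.05

An LP optimum is at a vertex; with two nutrient constraints at most two foods are used. Check each candidate.
spinach only: max(342/104, 25/2) = 12.5 servings → $6.88.
kidney beans only: max(342/48, 25/9) = 7.125 servings → $5.70.
brown rice only: max(342/27, 25/2) = 12.67 servings → $6.33.
orange only: max(342/72, 25/4) = 6.25 servings → $4.06.
spinach + kidney beans with both tight: 2.236 servings and 2.281 servings → $3.05.
spinach + brown rice with both tight: 0.05844 servings and 12.44 servings → $6.25.
spinach + orange: intersection lies outside the first quadrant.
kidney beans + brown rice with both targets exact would need a negative amount; discard.
kidney beans + orange with both tight: 0.9474 servings and 4.118 servings → $3.43.
brown rice + orange with both tight: 12 servings and 0.25 servings → $6.16.
So the least-cost plan costs $3.05.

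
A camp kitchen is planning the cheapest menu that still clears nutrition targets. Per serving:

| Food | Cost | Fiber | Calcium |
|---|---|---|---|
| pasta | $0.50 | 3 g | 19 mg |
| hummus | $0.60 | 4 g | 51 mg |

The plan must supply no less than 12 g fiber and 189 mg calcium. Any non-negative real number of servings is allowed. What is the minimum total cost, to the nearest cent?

Minimising a linear cost over {fiber ≥ 12, calcium ≥ 189, servings ≥ 0} — the optimum is at a vertex, using one or two foods.
pasta only: max(12/3, 189/19) = 9.947 servings → $4.97.
hummus only: max(12/4, 189/51) = 3.706 servings → $2.22.
pasta + hummus with both targets exact would need a negative amount; discard.
Cheapest feasible corner: $2.22.

$2.22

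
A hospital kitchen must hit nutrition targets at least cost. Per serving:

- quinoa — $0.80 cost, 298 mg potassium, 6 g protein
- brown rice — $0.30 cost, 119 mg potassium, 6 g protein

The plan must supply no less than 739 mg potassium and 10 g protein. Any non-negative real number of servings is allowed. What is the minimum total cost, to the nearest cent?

$1.86

An LP optimum is at a vertex; with two nutrient constraints at most two foods are used. Check each candidate.
quinoa only: max(739/298, 10/6) = 2.48 servings → $1.98.
brown rice only: max(739/119, 10/6) = 6.21 servings → $1.86.
quinoa + brown rice with both targets exact would need a negative amount; discard.
The minimum over all feasible corners is $1.86.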